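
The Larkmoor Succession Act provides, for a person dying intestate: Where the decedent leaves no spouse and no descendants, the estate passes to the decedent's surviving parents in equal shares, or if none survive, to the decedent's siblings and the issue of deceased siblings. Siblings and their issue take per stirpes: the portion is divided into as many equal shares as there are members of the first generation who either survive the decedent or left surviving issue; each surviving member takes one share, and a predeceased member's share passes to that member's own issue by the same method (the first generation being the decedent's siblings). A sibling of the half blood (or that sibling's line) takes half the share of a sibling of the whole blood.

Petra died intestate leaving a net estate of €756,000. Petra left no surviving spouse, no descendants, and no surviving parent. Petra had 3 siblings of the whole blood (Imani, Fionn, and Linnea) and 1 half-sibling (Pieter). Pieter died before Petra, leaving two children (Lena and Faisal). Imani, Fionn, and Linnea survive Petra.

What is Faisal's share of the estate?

Faisal receives €54,000.

The entire €756,000 passes to the siblings and their issue.
Counting each half-blood sibling's line as half a unit, there are 7/2 units in €756,000, so one unit is €216,000. Whole-blood lines (Imani, Fionn, and Linnea) take €216,000 each; half-blood lines (Pieter) take €108,000 each.
Pieter's share (€108,000) is divided into 2 shares of €54,000: Lena and Faisal each take €54,000.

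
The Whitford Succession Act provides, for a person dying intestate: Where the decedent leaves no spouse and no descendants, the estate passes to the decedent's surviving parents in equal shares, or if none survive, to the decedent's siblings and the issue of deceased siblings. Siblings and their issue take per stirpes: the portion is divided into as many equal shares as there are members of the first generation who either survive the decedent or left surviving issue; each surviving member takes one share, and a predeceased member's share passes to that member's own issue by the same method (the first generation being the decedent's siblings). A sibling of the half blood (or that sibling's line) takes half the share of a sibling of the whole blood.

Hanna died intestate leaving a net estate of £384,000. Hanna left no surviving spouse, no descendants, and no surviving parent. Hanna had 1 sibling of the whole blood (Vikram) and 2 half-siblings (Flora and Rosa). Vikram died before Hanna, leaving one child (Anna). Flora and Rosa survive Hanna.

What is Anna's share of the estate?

Anna receives £192,000.

The entire £384,000 passes to the siblings and their issue.
Counting each half-blood sibling's line as half a unit, there are 2 units in £384,000, so one unit is £192,000. Whole-blood lines (Vikram) take £192,000 each; half-blood lines (Flora and Rosa) take £96,000 each.
Vikram's share (£192,000) passes entirely to Anna.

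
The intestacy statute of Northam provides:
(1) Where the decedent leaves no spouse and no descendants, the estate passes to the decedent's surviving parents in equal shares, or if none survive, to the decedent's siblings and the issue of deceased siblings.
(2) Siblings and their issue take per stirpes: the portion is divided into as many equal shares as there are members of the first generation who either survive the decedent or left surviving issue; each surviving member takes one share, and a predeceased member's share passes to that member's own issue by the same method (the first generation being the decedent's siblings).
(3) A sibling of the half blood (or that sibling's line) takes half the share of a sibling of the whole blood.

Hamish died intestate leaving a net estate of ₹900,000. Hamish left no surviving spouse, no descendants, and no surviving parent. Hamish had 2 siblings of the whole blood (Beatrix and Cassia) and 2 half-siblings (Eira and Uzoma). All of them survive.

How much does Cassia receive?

The entire ₹900,000 passes to the siblings and their issue.
Counting each half-blood sibling's line as half a unit, there are 3 units in ₹900,000, so one unit is ₹300,000. Whole-blood lines (Beatrix and Cassia) take ₹300,000 each; half-blood lines (Eira and Uzoma) take ₹150,000 each.

Cassia receives ₹300,000.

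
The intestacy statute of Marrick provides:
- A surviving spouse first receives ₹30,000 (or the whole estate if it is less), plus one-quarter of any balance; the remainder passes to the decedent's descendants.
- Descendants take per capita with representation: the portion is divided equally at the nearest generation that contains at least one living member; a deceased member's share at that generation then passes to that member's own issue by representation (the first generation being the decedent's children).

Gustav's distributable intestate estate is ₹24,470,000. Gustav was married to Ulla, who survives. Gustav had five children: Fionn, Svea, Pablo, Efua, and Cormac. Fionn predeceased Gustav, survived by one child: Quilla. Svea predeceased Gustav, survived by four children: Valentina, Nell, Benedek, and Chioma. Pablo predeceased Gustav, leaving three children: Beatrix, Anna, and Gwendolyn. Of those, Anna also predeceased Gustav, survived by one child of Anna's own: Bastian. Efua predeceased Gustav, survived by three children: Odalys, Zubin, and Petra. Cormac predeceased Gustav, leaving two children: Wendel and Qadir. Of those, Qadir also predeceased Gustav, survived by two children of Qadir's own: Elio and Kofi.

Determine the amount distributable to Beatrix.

Ulla first takes ₹30,000, leaving a balance of ₹24,440,000. Ulla then takes one-quarter of the balance (₹6,110,000), for a total of ₹6,140,000. The remaining ₹18,330,000 passes to the descendants.
No child survives, so the initial division is made at the grandchildren's generation.
The descendants' portion (₹18,330,000) is divided into 13 shares of ₹1,410,000: Quilla, Valentina, Nell, Benedek, Chioma, Beatrix, Gwendolyn, Odalys, Zubin, Petra, and Wendel each take ₹1,410,000; Anna's ₹1,410,000 share passes to Anna's issue; Qadir's ₹1,410,000 share passes to Qadir's issue.
Anna's share (₹1,410,000) passes entirely to Bastian.
Qadir's share (₹1,410,000) is divided into 2 shares of ₹705,000: Elio and Kofi each take ₹705,000.

Beatrix receives ₹1,410,000.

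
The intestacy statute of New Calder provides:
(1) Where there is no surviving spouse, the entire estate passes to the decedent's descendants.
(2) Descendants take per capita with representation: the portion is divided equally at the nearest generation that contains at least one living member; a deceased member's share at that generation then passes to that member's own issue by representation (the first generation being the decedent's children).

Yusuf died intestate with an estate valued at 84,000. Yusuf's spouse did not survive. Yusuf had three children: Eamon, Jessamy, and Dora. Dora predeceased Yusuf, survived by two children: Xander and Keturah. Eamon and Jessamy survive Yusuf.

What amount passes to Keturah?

The entire 84,000 passes to the descendants.
That amount (84,000) is divided into 3 shares of 28,000: Eamon and Jessamy each take 28,000; Dora's 28,000 share passes to Dora's issue.
Dora's share (28,000) is divided into 2 shares of 14,000: Xander and Keturah each take 14,000.

Keturah receives 14,000.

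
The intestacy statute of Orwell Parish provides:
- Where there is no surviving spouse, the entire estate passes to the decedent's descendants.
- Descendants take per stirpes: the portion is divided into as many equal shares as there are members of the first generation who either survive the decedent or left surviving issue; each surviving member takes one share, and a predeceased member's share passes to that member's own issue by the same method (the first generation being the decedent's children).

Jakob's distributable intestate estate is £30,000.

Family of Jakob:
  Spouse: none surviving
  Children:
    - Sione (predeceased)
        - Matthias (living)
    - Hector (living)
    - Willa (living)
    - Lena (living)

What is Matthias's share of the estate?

Matthias receives £7,500.

The entire £30,000 passes to the descendants.
That amount (£30,000) is divided into 4 shares of £7,500: Hector, Willa, and Lena each take £7,500; Sione's £7,500 share passes to Sione's issue.
Sione's share (£7,500) passes entirely to Matthias.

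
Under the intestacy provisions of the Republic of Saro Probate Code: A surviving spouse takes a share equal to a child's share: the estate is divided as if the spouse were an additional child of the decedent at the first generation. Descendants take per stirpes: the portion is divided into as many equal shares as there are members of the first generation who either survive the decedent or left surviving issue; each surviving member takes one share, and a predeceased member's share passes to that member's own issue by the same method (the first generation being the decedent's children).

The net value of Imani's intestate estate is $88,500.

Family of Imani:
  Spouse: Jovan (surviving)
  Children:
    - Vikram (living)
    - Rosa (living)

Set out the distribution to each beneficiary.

Jovan: $29,500; Vikram: $29,500; Rosa: $29,500

The spouse counts as an additional share at the children's level, so there are 3 primary shares of $29,500. Jovan takes one such share ($29,500).
The children's combined portion ($59,000) is divided into 2 shares of $29,500: Vikram and Rosa each take $29,500.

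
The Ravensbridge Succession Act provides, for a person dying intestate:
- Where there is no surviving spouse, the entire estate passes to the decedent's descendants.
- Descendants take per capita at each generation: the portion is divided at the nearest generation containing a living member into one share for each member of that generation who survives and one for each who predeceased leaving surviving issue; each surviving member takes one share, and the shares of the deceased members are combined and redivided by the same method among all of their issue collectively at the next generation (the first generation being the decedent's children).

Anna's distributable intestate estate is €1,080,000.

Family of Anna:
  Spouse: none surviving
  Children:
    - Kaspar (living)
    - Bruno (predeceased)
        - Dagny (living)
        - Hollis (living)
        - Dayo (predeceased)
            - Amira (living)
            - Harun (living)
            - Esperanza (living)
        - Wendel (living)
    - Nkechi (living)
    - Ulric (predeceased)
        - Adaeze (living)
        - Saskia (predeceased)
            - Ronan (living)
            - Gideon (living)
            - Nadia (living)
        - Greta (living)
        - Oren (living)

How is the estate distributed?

Kaspar: €270,000; Dagny: €67,500; Hollis: €67,500; Amira: €22,500; Harun: €22,500; Esperanza: €22,500; Wendel: €67,500; Nkechi: €270,000; Adaeze: €67,500; Ronan: €22,500; Gideon: €22,500; Nadia: €22,500; Greta: €67,500; Oren: €67,500

The entire €1,080,000 passes to the descendants.
That amount (€1,080,000) is divided at the children's generation into 4 shares of €270,000. Kaspar and Nkechi each take €270,000. The 2 shares of the deceased (Bruno and Ulric) are combined into a pool of €540,000.
That pool (€540,000) is divided at the grandchildren's generation into 8 shares of €67,500. Dagny, Hollis, Wendel, Adaeze, Greta, and Oren each take €67,500. The 2 shares of the deceased (Dayo and Saskia) are combined into a pool of €135,000.
That pool (€135,000) is divided at the great-grandchildren's generation equally among Amira, Harun, Esperanza, Ronan, Gideon, and Nadia: €22,500 each.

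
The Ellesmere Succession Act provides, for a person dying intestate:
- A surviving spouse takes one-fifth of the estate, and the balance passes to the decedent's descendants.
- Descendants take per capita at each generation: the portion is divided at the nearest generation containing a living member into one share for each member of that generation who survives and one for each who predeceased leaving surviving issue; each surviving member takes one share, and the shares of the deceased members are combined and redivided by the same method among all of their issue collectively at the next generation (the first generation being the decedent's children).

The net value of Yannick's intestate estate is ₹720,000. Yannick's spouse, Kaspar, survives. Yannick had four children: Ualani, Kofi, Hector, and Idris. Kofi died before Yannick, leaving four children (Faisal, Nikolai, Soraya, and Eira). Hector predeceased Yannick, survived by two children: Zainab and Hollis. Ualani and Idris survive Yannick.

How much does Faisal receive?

Faisal receives ₹48,000.

Kaspar takes one-fifth of ₹720,000 = ₹144,000. The remaining ₹576,000 passes to the descendants.
The descendants' portion (₹576,000) is divided at the children's generation into 4 shares of ₹144,000. Ualani and Idris each take ₹144,000. The 2 shares of the deceased (Kofi and Hector) are combined into a pool of ₹288,000.
That pool (₹288,000) is divided at the grandchildren's generation equally among Faisal, Nikolai, Soraya, Eira, Zainab, and Hollis: ₹48,000 each.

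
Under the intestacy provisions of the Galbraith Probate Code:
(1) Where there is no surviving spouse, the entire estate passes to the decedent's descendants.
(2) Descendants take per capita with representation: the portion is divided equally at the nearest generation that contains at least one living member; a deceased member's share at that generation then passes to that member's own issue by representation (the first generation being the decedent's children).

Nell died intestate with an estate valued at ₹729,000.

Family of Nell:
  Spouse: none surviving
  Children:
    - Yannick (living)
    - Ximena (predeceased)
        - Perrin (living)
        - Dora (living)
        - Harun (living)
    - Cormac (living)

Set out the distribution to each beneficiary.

The entire ₹729,000 passes to the descendants.
That amount (₹729,000) is divided into 3 shares of ₹243,000: Yannick and Cormac each take ₹243,000; Ximena's ₹243,000 share passes to Ximena's issue.
Ximena's share (₹243,000) is divided into 3 shares of ₹81,000: Perrin, Dora, and Harun each take ₹81,000.

Yannick: ₹243,000; Perrin: ₹81,000; Dora: ₹81,000; Harun: ₹81,000; Cormac: ₹243,000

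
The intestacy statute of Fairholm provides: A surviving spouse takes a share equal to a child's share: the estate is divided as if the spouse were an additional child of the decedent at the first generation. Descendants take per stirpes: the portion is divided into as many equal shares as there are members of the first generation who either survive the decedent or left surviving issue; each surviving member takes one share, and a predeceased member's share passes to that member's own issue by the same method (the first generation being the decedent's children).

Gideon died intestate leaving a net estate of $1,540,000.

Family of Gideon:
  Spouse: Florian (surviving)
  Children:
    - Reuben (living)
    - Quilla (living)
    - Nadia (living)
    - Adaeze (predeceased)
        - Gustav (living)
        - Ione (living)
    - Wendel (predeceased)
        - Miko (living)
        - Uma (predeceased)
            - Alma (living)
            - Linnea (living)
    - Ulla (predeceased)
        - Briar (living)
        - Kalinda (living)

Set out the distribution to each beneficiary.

Florian: $220,000; Reuben: $220,000; Quilla: $220,000; Nadia: $220,000; Gustav: $110,000; Ione: $110,000; Miko: $110,000; Alma: $55,000; Linnea: $55,000; Briar: $110,000; Kalinda: $110,000

The spouse counts as an additional share at the children's level, so there are 7 primary shares of $220,000. Florian takes one such share ($220,000).
The children's combined portion ($1,320,000) is divided into 6 shares of $220,000: Reuben, Quilla, and Nadia each take $220,000; Adaeze's $220,000 share passes to Adaeze's issue; Wendel's $220,000 share passes to Wendel's issue; Ulla's $220,000 share passes to Ulla's issue.
Adaeze's share ($220,000) is divided into 2 shares of $110,000: Gustav and Ione each take $110,000.
Wendel's share ($220,000) is divided into 2 shares of $110,000: Miko takes $110,000; Uma's $110,000 share passes to Uma's issue.
Uma's share ($110,000) is divided into 2 shares of $55,000: Alma and Linnea each take $55,000.
Ulla's share ($220,000) is divided into 2 shares of $110,000: Briar and Kalinda each take $110,000.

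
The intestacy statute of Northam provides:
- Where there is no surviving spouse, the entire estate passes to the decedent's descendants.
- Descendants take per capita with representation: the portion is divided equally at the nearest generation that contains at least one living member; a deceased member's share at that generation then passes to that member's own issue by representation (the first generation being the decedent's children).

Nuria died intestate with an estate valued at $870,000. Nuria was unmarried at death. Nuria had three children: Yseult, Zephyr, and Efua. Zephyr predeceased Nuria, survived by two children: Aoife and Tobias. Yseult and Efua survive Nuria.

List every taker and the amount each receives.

Yseult: $290,000; Aoife: $145,000; Tobias: $145,000; Efua: $290,000

The entire $870,000 passes to the descendants.
That amount ($870,000) is divided into 3 shares of $290,000: Yseult and Efua each take $290,000; Zephyr's $290,000 share passes to Zephyr's issue.
Zephyr's share ($290,000) is divided into 2 shares of $145,000: Aoife and Tobias each take $145,000.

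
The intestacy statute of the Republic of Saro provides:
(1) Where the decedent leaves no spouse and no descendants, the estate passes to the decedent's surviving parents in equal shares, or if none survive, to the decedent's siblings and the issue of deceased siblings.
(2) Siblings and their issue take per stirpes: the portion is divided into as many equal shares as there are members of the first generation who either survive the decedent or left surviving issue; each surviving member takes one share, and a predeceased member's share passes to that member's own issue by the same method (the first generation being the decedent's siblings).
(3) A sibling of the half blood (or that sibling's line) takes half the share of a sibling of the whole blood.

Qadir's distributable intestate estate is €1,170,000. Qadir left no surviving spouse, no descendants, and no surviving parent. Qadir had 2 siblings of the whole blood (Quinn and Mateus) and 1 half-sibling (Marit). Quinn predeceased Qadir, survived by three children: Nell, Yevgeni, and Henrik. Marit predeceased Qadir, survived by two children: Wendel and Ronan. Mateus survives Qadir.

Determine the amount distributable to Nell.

Nell receives €156,000.

The entire €1,170,000 passes to the siblings and their issue.
Counting each half-blood sibling's line as half a unit, there are 5/2 units in €1,170,000, so one unit is €468,000. Whole-blood lines (Quinn and Mateus) take €468,000 each; half-blood lines (Marit) take €234,000 each.
Quinn's share (€468,000) is divided into 3 shares of €156,000: Nell, Yevgeni, and Henrik each take €156,000.
Marit's share (€234,000) is divided into 2 shares of €117,000: Wendel and Ronan each take €117,000.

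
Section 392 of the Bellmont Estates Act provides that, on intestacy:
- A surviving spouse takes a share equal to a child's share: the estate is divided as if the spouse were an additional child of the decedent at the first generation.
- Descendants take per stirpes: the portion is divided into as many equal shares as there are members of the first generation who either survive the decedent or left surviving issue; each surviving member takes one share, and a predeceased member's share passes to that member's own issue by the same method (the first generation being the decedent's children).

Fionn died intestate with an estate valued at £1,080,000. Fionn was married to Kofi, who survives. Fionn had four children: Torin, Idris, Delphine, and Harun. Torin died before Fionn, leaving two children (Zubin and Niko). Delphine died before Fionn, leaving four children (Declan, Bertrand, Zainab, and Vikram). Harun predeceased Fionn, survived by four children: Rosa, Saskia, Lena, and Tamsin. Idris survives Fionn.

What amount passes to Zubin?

The spouse counts as an additional share at the children's level, so there are 5 primary shares of £216,000. Kofi takes one such share (£216,000).
The children's combined portion (£864,000) is divided into 4 shares of £216,000: Idris takes £216,000; Torin's £216,000 share passes to Torin's issue; Delphine's £216,000 share passes to Delphine's issue; Harun's £216,000 share passes to Harun's issue.
Torin's share (£216,000) is divided into 2 shares of £108,000: Zubin and Niko each take £108,000.
Delphine's share (£216,000) is divided into 4 shares of £54,000: Declan, Bertrand, Zainab, and Vikram each take £54,000.
Harun's share (£216,000) is divided into 4 shares of £54,000: Rosa, Saskia, Lena, and Tamsin each take £54,000.

Zubin receives £108,000.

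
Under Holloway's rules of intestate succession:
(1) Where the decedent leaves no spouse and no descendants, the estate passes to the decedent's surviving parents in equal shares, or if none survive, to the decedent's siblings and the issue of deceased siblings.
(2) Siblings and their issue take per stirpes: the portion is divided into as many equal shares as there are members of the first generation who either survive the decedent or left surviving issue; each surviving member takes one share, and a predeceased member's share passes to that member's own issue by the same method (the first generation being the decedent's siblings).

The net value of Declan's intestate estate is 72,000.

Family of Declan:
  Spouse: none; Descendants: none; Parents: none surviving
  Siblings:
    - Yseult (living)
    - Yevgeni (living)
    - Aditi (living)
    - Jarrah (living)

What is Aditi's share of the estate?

The entire 72,000 passes to the siblings and their issue.
That amount (72,000) is divided into 4 shares of 18,000: Yseult, Yevgeni, Aditi, and Jarrah each take 18,000.

Aditi receives 18,000.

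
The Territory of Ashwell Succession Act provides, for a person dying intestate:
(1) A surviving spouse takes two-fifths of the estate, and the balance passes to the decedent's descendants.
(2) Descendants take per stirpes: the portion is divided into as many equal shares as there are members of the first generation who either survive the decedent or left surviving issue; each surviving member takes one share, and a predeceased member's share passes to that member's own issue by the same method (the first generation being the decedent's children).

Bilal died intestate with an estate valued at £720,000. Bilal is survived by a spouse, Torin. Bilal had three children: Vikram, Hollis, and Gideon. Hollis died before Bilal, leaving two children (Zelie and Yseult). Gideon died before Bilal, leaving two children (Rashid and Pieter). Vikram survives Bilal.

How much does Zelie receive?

Zelie receives £72,000.

Torin takes two-fifths of £720,000 = £288,000. The remaining £432,000 passes to the descendants.
The descendants' portion (£432,000) is divided into 3 shares of £144,000: Vikram takes £144,000; Hollis's £144,000 share passes to Hollis's issue; Gideon's £144,000 share passes to Gideon's issue.
Hollis's share (£144,000) is divided into 2 shares of £72,000: Zelie and Yseult each take £72,000.
Gideon's share (£144,000) is divided into 2 shares of £72,000: Rashid and Pieter each take £72,000.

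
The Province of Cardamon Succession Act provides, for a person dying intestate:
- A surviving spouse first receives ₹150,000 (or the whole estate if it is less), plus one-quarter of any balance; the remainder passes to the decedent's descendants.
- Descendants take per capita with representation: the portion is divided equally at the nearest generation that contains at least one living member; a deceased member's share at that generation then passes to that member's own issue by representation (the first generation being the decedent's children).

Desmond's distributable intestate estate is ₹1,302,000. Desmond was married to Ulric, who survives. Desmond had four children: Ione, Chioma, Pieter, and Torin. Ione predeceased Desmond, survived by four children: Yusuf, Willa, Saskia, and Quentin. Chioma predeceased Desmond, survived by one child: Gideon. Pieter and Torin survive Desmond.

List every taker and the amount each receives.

Ulric first takes ₹150,000, leaving a balance of ₹1,152,000. Ulric then takes one-quarter of the balance (₹288,000), for a total of ₹438,000. The remaining ₹864,000 passes to the descendants.
The descendants' portion (₹864,000) is divided into 4 shares of ₹216,000: Pieter and Torin each take ₹216,000; Ione's ₹216,000 share passes to Ione's issue; Chioma's ₹216,000 share passes to Chioma's issue.
Ione's share (₹216,000) is divided into 4 shares of ₹54,000: Yusuf, Willa, Saskia, and Quentin each take ₹54,000.
Chioma's share (₹216,000) passes entirely to Gideon.

Ulric: ₹438,000; Yusuf: ₹54,000; Willa: ₹54,000; Saskia: ₹54,000; Quentin: ₹54,000; Gideon: ₹216,000; Pieter: ₹216,000; Torin: ₹216,000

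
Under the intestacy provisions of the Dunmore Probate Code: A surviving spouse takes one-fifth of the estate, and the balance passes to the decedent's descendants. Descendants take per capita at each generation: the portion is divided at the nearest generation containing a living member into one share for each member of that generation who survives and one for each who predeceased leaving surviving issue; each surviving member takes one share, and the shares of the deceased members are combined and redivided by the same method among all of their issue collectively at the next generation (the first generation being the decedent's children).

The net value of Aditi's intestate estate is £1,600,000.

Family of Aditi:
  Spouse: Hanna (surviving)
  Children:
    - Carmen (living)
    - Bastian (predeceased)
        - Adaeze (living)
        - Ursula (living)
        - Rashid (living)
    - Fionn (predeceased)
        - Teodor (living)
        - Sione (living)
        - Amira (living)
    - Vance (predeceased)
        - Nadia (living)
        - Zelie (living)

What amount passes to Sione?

Hanna takes one-fifth of £1,600,000 = £320,000. The remaining £1,280,000 passes to the descendants.
The descendants' portion (£1,280,000) is divided at the children's generation into 4 shares of £320,000. Carmen takes £320,000. The 3 shares of the deceased (Bastian, Fionn, and Vance) are combined into a pool of £960,000.
That pool (£960,000) is divided at the grandchildren's generation equally among Adaeze, Ursula, Rashid, Teodor, Sione, Amira, Nadia, and Zelie: £120,000 each.

Sione receives £120,000.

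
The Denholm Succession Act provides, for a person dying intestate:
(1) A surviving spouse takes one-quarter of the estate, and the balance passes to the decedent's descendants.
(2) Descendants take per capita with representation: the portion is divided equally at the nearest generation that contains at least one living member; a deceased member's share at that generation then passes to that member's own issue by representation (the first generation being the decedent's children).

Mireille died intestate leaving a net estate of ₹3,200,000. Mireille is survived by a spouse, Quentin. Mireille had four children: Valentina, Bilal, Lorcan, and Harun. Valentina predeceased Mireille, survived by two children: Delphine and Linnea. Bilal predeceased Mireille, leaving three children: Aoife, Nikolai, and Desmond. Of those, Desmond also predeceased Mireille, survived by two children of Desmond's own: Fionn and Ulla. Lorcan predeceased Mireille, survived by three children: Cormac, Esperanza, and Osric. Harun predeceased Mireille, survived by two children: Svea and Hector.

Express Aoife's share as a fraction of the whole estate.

Aoife receives 3/40 of the estate.

Quentin takes one-quarter of ₹3,200,000 = ₹800,000. The remaining ₹2,400,000 passes to the descendants.
No child survives, so the initial division is made at the grandchildren's generation.
The descendants' portion (₹2,400,000) is divided into 10 shares of ₹240,000: Delphine, Linnea, Aoife, Nikolai, Cormac, Esperanza, Osric, Svea, and Hector each take ₹240,000; Desmond's ₹240,000 share passes to Desmond's issue.
Desmond's share (₹240,000) is divided into 2 shares of ₹120,000: Fionn and Ulla each take ₹120,000.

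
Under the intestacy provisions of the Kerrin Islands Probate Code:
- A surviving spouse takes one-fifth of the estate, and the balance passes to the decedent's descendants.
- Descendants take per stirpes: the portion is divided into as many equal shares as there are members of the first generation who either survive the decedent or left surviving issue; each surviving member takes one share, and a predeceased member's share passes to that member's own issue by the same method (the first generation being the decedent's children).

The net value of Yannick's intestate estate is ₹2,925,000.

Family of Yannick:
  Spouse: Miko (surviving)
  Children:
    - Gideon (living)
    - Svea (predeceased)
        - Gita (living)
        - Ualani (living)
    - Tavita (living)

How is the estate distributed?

Miko: ₹585,000; Gideon: ₹780,000; Gita: ₹390,000; Ualani: ₹390,000; Tavita: ₹780,000

Miko takes one-fifth of ₹2,925,000 = ₹585,000. The remaining ₹2,340,000 passes to the descendants.
The descendants' portion (₹2,340,000) is divided into 3 shares of ₹780,000: Gideon and Tavita each take ₹780,000; Svea's ₹780,000 share passes to Svea's issue.
Svea's share (₹780,000) is divided into 2 shares of ₹390,000: Gita and Ualani each take ₹390,000.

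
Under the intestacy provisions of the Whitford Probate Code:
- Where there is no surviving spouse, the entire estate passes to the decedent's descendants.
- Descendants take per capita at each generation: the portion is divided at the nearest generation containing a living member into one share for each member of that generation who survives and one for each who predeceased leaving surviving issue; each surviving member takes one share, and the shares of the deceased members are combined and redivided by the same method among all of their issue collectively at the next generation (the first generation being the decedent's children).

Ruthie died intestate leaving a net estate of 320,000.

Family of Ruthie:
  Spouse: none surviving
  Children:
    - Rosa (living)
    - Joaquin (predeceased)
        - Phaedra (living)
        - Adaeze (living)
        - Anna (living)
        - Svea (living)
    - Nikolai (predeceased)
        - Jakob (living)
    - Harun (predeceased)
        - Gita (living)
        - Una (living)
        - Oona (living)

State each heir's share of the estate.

The entire 320,000 passes to the descendants.
That amount (320,000) is divided at the children's generation into 4 shares of 80,000. Rosa takes 80,000. The 3 shares of the deceased (Joaquin, Nikolai, and Harun) are combined into a pool of 240,000.
That pool (240,000) is divided at the grandchildren's generation equally among Phaedra, Adaeze, Anna, Svea, Jakob, Gita, Una, and Oona: 30,000 each.

Rosa: 80,000; Phaedra: 30,000; Adaeze: 30,000; Anna: 30,000; Svea: 30,000; Jakob: 30,000; Gita: 30,000; Una: 30,000; Oona: 30,000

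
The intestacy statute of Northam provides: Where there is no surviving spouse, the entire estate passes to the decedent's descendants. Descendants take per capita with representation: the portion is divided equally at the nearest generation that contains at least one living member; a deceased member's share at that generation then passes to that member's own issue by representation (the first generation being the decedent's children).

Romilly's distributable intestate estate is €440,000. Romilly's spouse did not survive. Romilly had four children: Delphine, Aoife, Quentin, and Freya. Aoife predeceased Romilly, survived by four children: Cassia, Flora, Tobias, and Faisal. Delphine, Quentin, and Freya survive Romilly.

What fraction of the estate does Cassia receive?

Cassia receives 1/16 of the estate.

The entire €440,000 passes to the descendants.
That amount (€440,000) is divided into 4 shares of €110,000: Delphine, Quentin, and Freya each take €110,000; Aoife's €110,000 share passes to Aoife's issue.
Aoife's share (€110,000) is divided into 4 shares of €27,500: Cassia, Flora, Tobias, and Faisal each take €27,500.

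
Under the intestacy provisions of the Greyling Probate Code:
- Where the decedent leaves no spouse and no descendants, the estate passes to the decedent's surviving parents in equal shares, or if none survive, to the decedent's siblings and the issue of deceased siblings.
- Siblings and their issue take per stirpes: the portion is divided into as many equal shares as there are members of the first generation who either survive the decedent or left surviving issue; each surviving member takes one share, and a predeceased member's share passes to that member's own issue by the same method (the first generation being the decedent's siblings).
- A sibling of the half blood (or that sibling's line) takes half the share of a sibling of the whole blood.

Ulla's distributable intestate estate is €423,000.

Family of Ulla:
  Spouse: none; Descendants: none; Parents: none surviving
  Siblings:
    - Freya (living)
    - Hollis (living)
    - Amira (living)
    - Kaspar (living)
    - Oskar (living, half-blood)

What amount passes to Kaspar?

Kaspar receives €94,000.

The entire €423,000 passes to the siblings and their issue.
Counting each half-blood sibling's line as half a unit, there are 9/2 units in €423,000, so one unit is €94,000. Whole-blood lines (Freya, Hollis, Amira, and Kaspar) take €94,000 each; half-blood lines (Oskar) take €47,000 each.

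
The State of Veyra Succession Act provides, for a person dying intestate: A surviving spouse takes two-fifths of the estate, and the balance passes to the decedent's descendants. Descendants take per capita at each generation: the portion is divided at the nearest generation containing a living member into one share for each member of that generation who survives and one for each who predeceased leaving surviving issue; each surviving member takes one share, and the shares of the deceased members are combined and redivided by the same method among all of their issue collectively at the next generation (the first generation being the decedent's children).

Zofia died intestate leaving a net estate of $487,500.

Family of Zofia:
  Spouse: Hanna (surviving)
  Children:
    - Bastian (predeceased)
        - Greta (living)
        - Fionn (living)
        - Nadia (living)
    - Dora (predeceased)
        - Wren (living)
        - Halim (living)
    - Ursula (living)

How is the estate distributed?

Hanna: $195,000; Greta: $39,000; Fionn: $39,000; Nadia: $39,000; Wren: $39,000; Halim: $39,000; Ursula: $97,500

Hanna takes two-fifths of $487,500 = $195,000. The remaining $292,500 passes to the descendants.
The descendants' portion ($292,500) is divided at the children's generation into 3 shares of $97,500. Ursula takes $97,500. The 2 shares of the deceased (Bastian and Dora) are combined into a pool of $195,000.
That pool ($195,000) is divided at the grandchildren's generation equally among Greta, Fionn, Nadia, Wren, and Halim: $39,000 each.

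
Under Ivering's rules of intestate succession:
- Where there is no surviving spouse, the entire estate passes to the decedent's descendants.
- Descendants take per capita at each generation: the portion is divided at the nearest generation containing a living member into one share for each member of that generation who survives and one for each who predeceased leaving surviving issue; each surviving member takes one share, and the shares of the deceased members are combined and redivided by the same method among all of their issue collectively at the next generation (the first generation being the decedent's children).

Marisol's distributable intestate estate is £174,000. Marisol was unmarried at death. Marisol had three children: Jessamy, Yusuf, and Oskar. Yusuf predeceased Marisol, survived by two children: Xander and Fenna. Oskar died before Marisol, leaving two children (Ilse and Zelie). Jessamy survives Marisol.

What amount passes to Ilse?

Ilse receives £29,000.

The entire £174,000 passes to the descendants.
That amount (£174,000) is divided at the children's generation into 3 shares of £58,000. Jessamy takes £58,000. The 2 shares of the deceased (Yusuf and Oskar) are combined into a pool of £116,000.
That pool (£116,000) is divided at the grandchildren's generation equally among Xander, Fenna, Ilse, and Zelie: £29,000 each.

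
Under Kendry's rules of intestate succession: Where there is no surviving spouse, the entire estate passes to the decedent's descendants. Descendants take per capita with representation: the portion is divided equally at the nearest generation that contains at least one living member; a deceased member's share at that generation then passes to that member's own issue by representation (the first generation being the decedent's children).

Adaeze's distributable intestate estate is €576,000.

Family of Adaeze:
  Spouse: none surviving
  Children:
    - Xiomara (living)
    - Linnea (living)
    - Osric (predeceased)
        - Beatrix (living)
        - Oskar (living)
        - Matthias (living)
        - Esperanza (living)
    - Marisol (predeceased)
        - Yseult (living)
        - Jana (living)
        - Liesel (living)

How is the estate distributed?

The entire €576,000 passes to the descendants.
That amount (€576,000) is divided into 4 shares of €144,000: Xiomara and Linnea each take €144,000; Osric's €144,000 share passes to Osric's issue; Marisol's €144,000 share passes to Marisol's issue.
Osric's share (€144,000) is divided into 4 shares of €36,000: Beatrix, Oskar, Matthias, and Esperanza each take €36,000.
Marisol's share (€144,000) is divided into 3 shares of €48,000: Yseult, Jana, and Liesel each take €48,000.

Xiomara: €144,000; Linnea: €144,000; Beatrix: €36,000; Oskar: €36,000; Matthias: €36,000; Esperanza: €36,000; Yseult: €48,000; Jana: €48,000; Liesel: €48,000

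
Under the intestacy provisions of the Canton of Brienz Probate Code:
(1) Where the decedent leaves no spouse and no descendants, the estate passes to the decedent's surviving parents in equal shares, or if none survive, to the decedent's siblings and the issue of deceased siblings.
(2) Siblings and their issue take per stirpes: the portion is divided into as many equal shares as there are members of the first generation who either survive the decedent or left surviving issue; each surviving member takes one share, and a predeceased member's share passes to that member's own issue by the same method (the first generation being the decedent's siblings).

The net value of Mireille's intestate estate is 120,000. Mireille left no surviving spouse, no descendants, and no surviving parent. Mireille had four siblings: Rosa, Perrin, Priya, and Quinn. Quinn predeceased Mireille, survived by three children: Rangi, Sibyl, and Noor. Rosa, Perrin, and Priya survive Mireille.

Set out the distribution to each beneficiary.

The entire 120,000 passes to the siblings and their issue.
That amount (120,000) is divided into 4 shares of 30,000: Rosa, Perrin, and Priya each take 30,000; Quinn's 30,000 share passes to Quinn's issue.
Quinn's share (30,000) is divided into 3 shares of 10,000: Rangi, Sibyl, and Noor each take 10,000.

Rosa: 30,000; Perrin: 30,000; Priya: 30,000; Rangi: 10,000; Sibyl: 10,000; Noor: 10,000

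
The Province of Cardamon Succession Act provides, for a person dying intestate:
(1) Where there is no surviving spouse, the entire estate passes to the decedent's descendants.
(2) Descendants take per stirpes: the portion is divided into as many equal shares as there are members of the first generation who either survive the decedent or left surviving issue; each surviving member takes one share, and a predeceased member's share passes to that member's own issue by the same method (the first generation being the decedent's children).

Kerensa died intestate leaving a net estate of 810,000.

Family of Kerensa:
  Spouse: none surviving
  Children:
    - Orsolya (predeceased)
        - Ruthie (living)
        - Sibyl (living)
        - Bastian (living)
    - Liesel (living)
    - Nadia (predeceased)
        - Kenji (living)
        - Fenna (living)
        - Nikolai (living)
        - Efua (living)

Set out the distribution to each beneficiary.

Ruthie: 90,000; Sibyl: 90,000; Bastian: 90,000; Liesel: 270,000; Kenji: 67,500; Fenna: 67,500; Nikolai: 67,500; Efua: 67,500

The entire 810,000 passes to the descendants.
That amount (810,000) is divided into 3 shares of 270,000: Liesel takes 270,000; Orsolya's 270,000 share passes to Orsolya's issue; Nadia's 270,000 share passes to Nadia's issue.
Orsolya's share (270,000) is divided into 3 shares of 90,000: Ruthie, Sibyl, and Bastian each take 90,000.
Nadia's share (270,000) is divided into 4 shares of 67,500: Kenji, Fenna, Nikolai, and Efua each take 67,500.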